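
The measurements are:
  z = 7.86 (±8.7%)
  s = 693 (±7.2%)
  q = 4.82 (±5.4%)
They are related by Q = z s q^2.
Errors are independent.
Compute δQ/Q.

0.156

Products/powers → add relative errors in quadrature, weighted by exponent:
  (1·δz/z)² = (1×0.0870)² = 0.00757;  (1·δs/s)² = (1×0.0720)² = 0.00518;  (2·δq/q)² = (2×0.0540)² = 0.0117
δQ/Q = √(0.0244) = 0.156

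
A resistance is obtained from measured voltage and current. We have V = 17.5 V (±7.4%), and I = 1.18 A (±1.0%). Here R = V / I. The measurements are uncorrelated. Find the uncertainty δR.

1.11 Ω

For a monomial R ∝ V, I^-1, fractional errors add in quadrature:
  (1·δV/V)² = (1×0.0740)² = 0.00548;  (-1·δI/I)² = (-1×0.0100)² = 0.000100
δR/R = √(0.00558) = 0.0747
R = 14.8 Ω, so δR = 0.0747 × 14.8 = 1.11 Ω.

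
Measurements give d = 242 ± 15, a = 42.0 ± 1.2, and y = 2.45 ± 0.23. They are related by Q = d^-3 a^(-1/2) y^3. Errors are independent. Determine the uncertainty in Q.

Q is a product of powers, so relative uncertainties combine in quadrature:
  (-3·δd/d)² = (-3×0.0620)² = 0.0346;  (−½·δa/a)² = (-0.5×0.0286)² = 0.000204;  (3·δy/y)² = (3×0.0939)² = 0.0793
δQ/Q = √(0.114) = 0.338
Q = 1.6e-07, so δQ = 0.338 × 1.6e-07 = 5.41e-08.

5.41e-08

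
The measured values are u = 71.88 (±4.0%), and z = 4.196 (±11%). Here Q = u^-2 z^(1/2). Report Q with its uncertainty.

Each factor contributes (exponent × relative error)² to (δQ/Q)²:
  (-2·δu/u)² = (-2×0.0400)² = 0.00640;  (½·δz/z)² = (0.5×0.110)² = 0.00302
δQ/Q = √(0.00942) = 0.0971
Q = 0.0003965, so δQ = 0.0971 × 0.0003965 = 3.85e-05.

(3.965 ± 0.385) × 10^-4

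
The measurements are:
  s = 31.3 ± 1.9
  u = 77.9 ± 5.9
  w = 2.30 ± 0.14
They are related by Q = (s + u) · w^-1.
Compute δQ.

3.95

Let h = s + u = 109. δh = √(δs² + δu²) = √(3.61 + 34.8) = 6.20, so δh/h = 0.0568.
Q is then a monomial in h, w:
δQ/Q = √((δh/h)² + (-1·δw/w)²) = √(0.00322 + 0.00371) = 0.0832
Q = 47.5, so δQ = 0.0832 × 47.5 = 3.95.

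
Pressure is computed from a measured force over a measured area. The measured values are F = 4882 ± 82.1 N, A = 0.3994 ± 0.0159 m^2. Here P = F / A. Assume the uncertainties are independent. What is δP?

528 Pa

Since P is a product/quotient, work with relative uncertainties:
  (1·δF/F)² = (1×0.0168)² = 0.000283;  (-1·δA/A)² = (-1×0.0398)² = 0.00158
δP/P = √(0.00187) = 0.0432
P = 12220 Pa, so δP = 0.0432 × 12220 = 528 Pa.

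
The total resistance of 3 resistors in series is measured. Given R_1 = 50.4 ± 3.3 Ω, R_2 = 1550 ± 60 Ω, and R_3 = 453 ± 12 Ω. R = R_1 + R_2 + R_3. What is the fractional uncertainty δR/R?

0.0298

For a sum/difference, combine absolute errors in quadrature:
  (δR_1)² = 10.9;  (δR_2)² = 3600;  (δR_3)² = 144
δR = √(3750) = 61.3 Ω
R = 2050 Ω, so δR/R = 61.3/2050 = 0.0298.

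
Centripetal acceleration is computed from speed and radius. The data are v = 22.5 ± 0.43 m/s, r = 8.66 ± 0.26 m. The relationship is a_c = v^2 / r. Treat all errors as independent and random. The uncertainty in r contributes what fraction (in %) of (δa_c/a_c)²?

(δa_c/a_c)² = (2·δv/v)² + (-1·δr/r)²
  v term: (2×0.0191)² = 0.00146
  r term: (-1×0.0300)² = 0.000901
Total = 0.00236. Share from r = 0.000901/0.00236 = 0.382.

38.2%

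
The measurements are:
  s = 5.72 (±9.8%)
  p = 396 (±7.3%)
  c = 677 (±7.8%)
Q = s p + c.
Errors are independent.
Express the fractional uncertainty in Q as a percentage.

Let w = s·p = 2270. δw/w = √((1·δs/s)² + (1·δp/p)²) = √(0.00960 + 0.00533) = 0.122, so δw = 277.
Q = w + c: δQ = √(δw² + δc²) = √(76600 + 2790) = 282
Q = 2940, so δQ/Q = 282/2940 = 0.0958.

9.58%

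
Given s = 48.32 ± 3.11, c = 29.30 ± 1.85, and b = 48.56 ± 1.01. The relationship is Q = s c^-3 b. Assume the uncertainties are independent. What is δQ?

Products/powers → add relative errors in quadrature, weighted by exponent:
  (1·δs/s)² = (1×0.0644)² = 0.00414;  (-3·δc/c)² = (-3×0.0631)² = 0.0359;  (1·δb/b)² = (1×0.0208)² = 0.000433
δQ/Q = √(0.0405) = 0.201
Q = 0.09328, so δQ = 0.201 × 0.09328 = 0.0188.

0.0188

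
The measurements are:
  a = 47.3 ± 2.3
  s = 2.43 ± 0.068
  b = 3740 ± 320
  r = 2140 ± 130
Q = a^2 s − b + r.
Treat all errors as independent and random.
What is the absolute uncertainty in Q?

Let p = a^2·s = 5440. δp/p = √((2·δa/a)² + (1·δs/s)²) = √(0.00946 + 0.000783) = 0.101, so δp = 550.
Q = p − b + r: δQ = √(δp² + δb² + δr²) = √(3.03e+05 + 1.02e+05 + 16900) = 650

650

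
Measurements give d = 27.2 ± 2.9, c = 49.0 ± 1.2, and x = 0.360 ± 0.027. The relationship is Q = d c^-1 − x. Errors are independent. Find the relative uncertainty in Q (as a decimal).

Let p = d·c^-1 = 0.555. δp/p = √((1·δd/d)² + (-1·δc/c)²) = √(0.0114 + 0.000600) = 0.109, so δp = 0.0607.
Q = p − x: δQ = √(δp² + δx²) = √(0.00369 + 0.000729) = 0.0665
Q = 0.195, so δQ/Q = 0.0665/0.195 = 0.341.

0.341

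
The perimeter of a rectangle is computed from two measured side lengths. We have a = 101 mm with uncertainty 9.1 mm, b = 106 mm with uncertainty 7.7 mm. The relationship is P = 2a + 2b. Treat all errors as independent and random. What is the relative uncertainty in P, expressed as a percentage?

For a sum/difference, combine absolute errors in quadrature:
  (2·δa)² = 331;  (2·δb)² = 237
δP = √(568) = 23.8 mm
P = 414 mm, so δP/P = 23.8/414 = 0.0576.

5.76%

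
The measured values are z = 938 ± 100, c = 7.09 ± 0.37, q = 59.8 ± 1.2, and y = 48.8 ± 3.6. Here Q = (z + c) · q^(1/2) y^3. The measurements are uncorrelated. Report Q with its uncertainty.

Let u = z + c = 945. δu = √(δz² + δc²) = √(10000 + 0.137) = 100, so δu/u = 0.106.
Q is then a monomial in u, q, y:
δQ/Q = √((δu/u)² + (½·δq/q)² + (3·δy/y)²) = √(0.0112 + 0.000101 + 0.0490) = 0.246
Q = 8.49e+08, so δQ = 0.246 × 8.49e+08 = 2.09e+08.

(8.49 ± 2.09) × 10^8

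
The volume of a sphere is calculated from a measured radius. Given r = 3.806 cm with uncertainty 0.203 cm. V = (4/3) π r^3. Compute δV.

37.0 cm^3

V ∝ r^3, so δV/V = |3| · δr/r = 3 × 0.0533 = 0.160.
V = 230.9 cm^3, so δV = 0.160 × 230.9 = 37.0 cm^3.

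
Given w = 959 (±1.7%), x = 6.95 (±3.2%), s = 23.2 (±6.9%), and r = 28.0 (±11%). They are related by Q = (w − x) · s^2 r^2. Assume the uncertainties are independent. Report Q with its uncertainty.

Let u = w − x = 952. δu = √(δw² + δx²) = √(266 + 0.0495) = 16.3, so δu/u = 0.0171.
Q is then a monomial in u, s, r:
δQ/Q = √((δu/u)² + (2·δs/s)² + (2·δr/r)²) = √(0.000293 + 0.0190 + 0.0484) = 0.260
Q = 4.02e+08, so δQ = 0.260 × 4.02e+08 = 1.05e+08.

(4.02 ± 1.05) × 10^8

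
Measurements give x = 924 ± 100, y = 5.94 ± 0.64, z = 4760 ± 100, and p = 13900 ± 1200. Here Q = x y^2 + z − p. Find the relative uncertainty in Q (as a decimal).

0.339

Let w = x·y^2 = 32600. δw/w = √((1·δx/x)² + (2·δy/y)²) = √(0.0117 + 0.0464) = 0.241, so δw = 7860.
Q = w + z − p: δQ = √(δw² + δz² + δp²) = √(6.18e+07 + 10000 + 1.44e+06) = 7950
Q = 23500, so δQ/Q = 7950/23500 = 0.339.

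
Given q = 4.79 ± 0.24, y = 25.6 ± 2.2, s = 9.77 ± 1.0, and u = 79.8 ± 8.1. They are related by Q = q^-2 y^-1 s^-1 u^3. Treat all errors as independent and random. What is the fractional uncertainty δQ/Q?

Q is a product of powers, so relative uncertainties combine in quadrature:
  (-2·δq/q)² = (-2×0.0501)² = 0.0100;  (-1·δy/y)² = (-1×0.0859)² = 0.00739;  (-1·δs/s)² = (-1×0.102)² = 0.0105;  (3·δu/u)² = (3×0.102)² = 0.0927
δQ/Q = √(0.121) = 0.347

0.347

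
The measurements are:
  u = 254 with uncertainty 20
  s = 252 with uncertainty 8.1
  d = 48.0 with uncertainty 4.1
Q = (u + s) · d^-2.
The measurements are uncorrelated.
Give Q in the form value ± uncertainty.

0.220 ± 0.0387

Let w = u + s = 506. δw = √(δu² + δs²) = √(400 + 65.6) = 21.6, so δw/w = 0.0426.
Q is then a monomial in w, d:
δQ/Q = √((δw/w)² + (-2·δd/d)²) = √(0.00182 + 0.0292) = 0.176
Q = 0.220, so δQ = 0.176 × 0.220 = 0.0387.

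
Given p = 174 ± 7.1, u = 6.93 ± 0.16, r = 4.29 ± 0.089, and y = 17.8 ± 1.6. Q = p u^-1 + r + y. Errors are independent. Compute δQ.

Let w = p·u^-1 = 25.1. δw/w = √((1·δp/p)² + (-1·δu/u)²) = √(0.00167 + 0.000533) = 0.0469, so δw = 1.18.
Q = w + r + y: δQ = √(δw² + δr² + δy²) = √(1.39 + 0.00792 + 2.56) = 1.99

1.99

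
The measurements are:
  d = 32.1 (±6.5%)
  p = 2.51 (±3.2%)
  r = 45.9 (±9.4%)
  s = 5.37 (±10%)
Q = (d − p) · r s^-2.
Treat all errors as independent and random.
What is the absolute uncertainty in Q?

Let u = d − p = 29.6. δu = √(δd² + δp²) = √(4.35 + 0.00645) = 2.09, so δu/u = 0.0706.
Q is then a monomial in u, r, s:
δQ/Q = √((δu/u)² + (1·δr/r)² + (-2·δs/s)²) = √(0.00498 + 0.00884 + 0.0400) = 0.232
Q = 47.1, so δQ = 0.232 × 47.1 = 10.9.

10.9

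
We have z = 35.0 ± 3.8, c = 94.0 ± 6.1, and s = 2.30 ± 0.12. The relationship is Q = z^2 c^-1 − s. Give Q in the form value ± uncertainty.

10.7 ± 2.96

Let p = z^2·c^-1 = 13.0. δp/p = √((2·δz/z)² + (-1·δc/c)²) = √(0.0472 + 0.00421) = 0.227, so δp = 2.95.
Q = p − s: δQ = √(δp² + δs²) = √(8.72 + 0.0144) = 2.96
Q = 10.7.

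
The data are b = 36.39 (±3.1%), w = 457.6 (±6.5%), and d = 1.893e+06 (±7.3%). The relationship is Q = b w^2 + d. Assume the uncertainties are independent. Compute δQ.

Let p = b·w^2 = 7.62e+06. δp/p = √((1·δb/b)² + (2·δw/w)²) = √(0.000961 + 0.0169) = 0.134, so δp = 1.02e+06.
Q = p + d: δQ = √(δp² + δd²) = √(1.04e+12 + 1.91e+10) = 1.03e+06

1.03e+06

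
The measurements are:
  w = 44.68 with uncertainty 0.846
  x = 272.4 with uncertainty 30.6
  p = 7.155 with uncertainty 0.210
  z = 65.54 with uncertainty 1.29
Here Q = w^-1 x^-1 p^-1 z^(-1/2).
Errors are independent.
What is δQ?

Products/powers → add relative errors in quadrature, weighted by exponent:
  (-1·δw/w)² = (-1×0.0189)² = 0.000359;  (-1·δx/x)² = (-1×0.112)² = 0.0126;  (-1·δp/p)² = (-1×0.0294)² = 0.000861;  (−½·δz/z)² = (-0.5×0.0197)² = 9.69e-05
δQ/Q = √(0.0139) = 0.118
Q = 1.418e-06, so δQ = 0.118 × 1.418e-06 = 1.67e-07.

1.67e-07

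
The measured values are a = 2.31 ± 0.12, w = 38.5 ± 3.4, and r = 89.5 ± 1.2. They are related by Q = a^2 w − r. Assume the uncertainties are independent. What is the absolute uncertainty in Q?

Let p = a^2·w = 205. δp/p = √((2·δa/a)² + (1·δw/w)²) = √(0.0108 + 0.00780) = 0.136, so δp = 28.0.
Q = p − r: δQ = √(δp² + δr²) = √(785 + 1.44) = 28.0

28.0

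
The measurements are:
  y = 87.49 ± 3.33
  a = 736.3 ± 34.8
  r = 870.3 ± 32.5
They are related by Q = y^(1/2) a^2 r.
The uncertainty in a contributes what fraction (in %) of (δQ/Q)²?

83.6%

(δQ/Q)² = (½·δy/y)² + (2·δa/a)² + (1·δr/r)²
  y term: (0.5×0.0381)² = 0.000362
  a term: (2×0.0473)² = 0.00894
  r term: (1×0.0373)² = 0.00139
Total = 0.0107. Share from a = 0.00894/0.0107 = 0.836.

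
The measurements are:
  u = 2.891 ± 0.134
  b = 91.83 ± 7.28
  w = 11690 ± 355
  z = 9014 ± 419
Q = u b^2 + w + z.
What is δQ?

Let p = u·b^2 = 24380. δp/p = √((1·δu/u)² + (2·δb/b)²) = √(0.00215 + 0.0251) = 0.165, so δp = 4030.
Q = p + w + z: δQ = √(δp² + δw² + δz²) = √(1.62e+07 + 1.26e+05 + 1.76e+05) = 4060

4060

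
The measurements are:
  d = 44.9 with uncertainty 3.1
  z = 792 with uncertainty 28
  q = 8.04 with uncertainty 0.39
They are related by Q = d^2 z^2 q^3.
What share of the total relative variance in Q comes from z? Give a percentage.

11.1%

(δQ/Q)² = (2·δd/d)² + (2·δz/z)² + (3·δq/q)²
  d term: (2×0.0690)² = 0.0191
  z term: (2×0.0354)² = 0.00500
  q term: (3×0.0485)² = 0.0212
Total = 0.0452. Share from z = 0.00500/0.0452 = 0.111.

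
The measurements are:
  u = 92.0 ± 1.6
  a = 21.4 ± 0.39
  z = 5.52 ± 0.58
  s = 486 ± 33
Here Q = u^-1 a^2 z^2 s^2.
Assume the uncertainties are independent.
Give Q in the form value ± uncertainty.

Each factor contributes (exponent × relative error)² to (δQ/Q)²:
  (-1·δu/u)² = (-1×0.0174)² = 0.000302;  (2·δa/a)² = (2×0.0182)² = 0.00133;  (2·δz/z)² = (2×0.105)² = 0.0442;  (2·δs/s)² = (2×0.0679)² = 0.0184
δQ/Q = √(0.0642) = 0.253
Q = 3.58e+07, so δQ = 0.253 × 3.58e+07 = 9.08e+06.

(3.58 ± 0.908) × 10^7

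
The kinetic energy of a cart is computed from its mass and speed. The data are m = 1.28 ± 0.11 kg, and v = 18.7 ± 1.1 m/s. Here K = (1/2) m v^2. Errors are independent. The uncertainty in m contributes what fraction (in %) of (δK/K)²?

34.8%

(δK/K)² = (1·δm/m)² + (2·δv/v)²
  m term: (1×0.0859)² = 0.00739
  v term: (2×0.0588)² = 0.0138
Total = 0.0212. Share from m = 0.00739/0.0212 = 0.348.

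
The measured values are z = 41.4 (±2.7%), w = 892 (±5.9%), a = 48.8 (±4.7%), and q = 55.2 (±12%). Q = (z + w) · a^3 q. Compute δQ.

Let u = z + w = 933. δu = √(δz² + δw²) = √(1.25 + 2770) = 52.6, so δu/u = 0.0564.
Q is then a monomial in u, a, q:
δQ/Q = √((δu/u)² + (3·δa/a)² + (1·δq/q)²) = √(0.00318 + 0.0199 + 0.0144) = 0.194
Q = 5.99e+09, so δQ = 0.194 × 5.99e+09 = 1.16e+09.

1.16e+09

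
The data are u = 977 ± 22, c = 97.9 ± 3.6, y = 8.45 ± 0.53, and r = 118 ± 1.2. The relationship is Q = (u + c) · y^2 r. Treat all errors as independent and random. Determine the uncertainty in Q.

Let w = u + c = 1070. δw = √(δu² + δc²) = √(484 + 13.0) = 22.3, so δw/w = 0.0207.
Q is then a monomial in w, y, r:
δQ/Q = √((δw/w)² + (2·δy/y)² + (1·δr/r)²) = √(0.000430 + 0.0157 + 0.000103) = 0.128
Q = 9.06e+06, so δQ = 0.128 × 9.06e+06 = 1.16e+06.

1.16e+06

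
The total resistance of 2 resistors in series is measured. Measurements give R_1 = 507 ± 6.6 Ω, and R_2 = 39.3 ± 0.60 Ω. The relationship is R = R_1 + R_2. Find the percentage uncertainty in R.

1.21%

For a sum/difference, combine absolute errors in quadrature:
  (δR_1)² = 43.6;  (δR_2)² = 0.360
δR = √(43.9) = 6.63 Ω
R = 546 Ω, so δR/R = 6.63/546 = 0.0121.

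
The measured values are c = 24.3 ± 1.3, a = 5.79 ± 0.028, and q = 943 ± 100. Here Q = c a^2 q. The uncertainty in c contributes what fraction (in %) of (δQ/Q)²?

20.2%

(δQ/Q)² = (1·δc/c)² + (2·δa/a)² + (1·δq/q)²
  c term: (1×0.0535)² = 0.00286
  a term: (2×0.00484)² = 9.35e-05
  q term: (1×0.106)² = 0.0112
Total = 0.0142. Share from c = 0.00286/0.0142 = 0.202.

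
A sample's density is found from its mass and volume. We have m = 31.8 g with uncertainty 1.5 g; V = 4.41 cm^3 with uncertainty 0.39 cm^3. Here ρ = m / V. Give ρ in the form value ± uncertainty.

Each factor contributes (exponent × relative error)² to (δρ/ρ)²:
  (1·δm/m)² = (1×0.0472)² = 0.00222;  (-1·δV/V)² = (-1×0.0884)² = 0.00782
δρ/ρ = √(0.0100) = 0.100
ρ = 7.21 g/cm^3, so δρ = 0.100 × 7.21 = 0.723 g/cm^3.

7.21 ± 0.723 g/cm^3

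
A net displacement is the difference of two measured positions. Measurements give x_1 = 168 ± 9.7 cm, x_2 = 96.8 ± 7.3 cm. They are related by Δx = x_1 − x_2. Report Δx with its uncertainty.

71.2 ± 12.1 cm

Each term contributes (cᵢ δxᵢ)² to (δΔx)²:
  (δx_1)² = 94.1;  (δx_2)² = 53.3
δΔx = √(147) = 12.1 cm
Δx = 71.2 cm.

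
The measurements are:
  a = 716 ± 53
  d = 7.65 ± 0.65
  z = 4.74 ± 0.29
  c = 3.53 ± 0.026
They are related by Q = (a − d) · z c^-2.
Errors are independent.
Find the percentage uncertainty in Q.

Let u = a − d = 708. δu = √(δa² + δd²) = √(2810 + 0.423) = 53.0, so δu/u = 0.0748.
Q is then a monomial in u, z, c:
δQ/Q = √((δu/u)² + (1·δz/z)² + (-2·δc/c)²) = √(0.00560 + 0.00374 + 0.000217) = 0.0978

9.78%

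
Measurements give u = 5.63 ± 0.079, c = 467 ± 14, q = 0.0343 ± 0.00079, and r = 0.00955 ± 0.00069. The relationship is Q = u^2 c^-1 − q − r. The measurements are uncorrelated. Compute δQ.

0.00298

Let p = u^2·c^-1 = 0.0679. δp/p = √((2·δu/u)² + (-1·δc/c)²) = √(0.000788 + 0.000899) = 0.0411, so δp = 0.00279.
Q = p − q − r: δQ = √(δp² + δq² + δr²) = √(7.77e-06 + 6.24e-07 + 4.76e-07) = 0.00298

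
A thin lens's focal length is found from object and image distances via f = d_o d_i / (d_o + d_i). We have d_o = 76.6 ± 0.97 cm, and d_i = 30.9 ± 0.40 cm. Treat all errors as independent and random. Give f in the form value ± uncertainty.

22.0 ± 0.218 cm

∂f/∂d_o = (d_i/(d_o+d_i))² = 0.0826;  ∂f/∂d_i = (d_o/(d_o+d_i))² = 0.508
δf = √((∂f/∂d_o · δd_o)² + (∂f/∂d_i · δd_i)²) = √(0.00642 + 0.0412) = 0.218 cm
f = 22.0 cm.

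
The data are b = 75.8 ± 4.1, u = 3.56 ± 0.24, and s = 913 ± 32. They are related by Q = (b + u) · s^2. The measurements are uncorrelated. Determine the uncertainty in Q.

Let w = b + u = 79.4. δw = √(δb² + δu²) = √(16.8 + 0.0576) = 4.11, so δw/w = 0.0518.
Q is then a monomial in w, s:
δQ/Q = √((δw/w)² + (2·δs/s)²) = √(0.00268 + 0.00491) = 0.0871
Q = 6.62e+07, so δQ = 0.0871 × 6.62e+07 = 5.76e+06.

5.76e+06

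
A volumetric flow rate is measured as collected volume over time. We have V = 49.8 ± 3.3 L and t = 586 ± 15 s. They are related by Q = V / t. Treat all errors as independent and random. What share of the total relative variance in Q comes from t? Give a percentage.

(δQ/Q)² = (1·δV/V)² + (-1·δt/t)²
  V term: (1×0.0663)² = 0.00439
  t term: (-1×0.0256)² = 0.000655
Total = 0.00505. Share from t = 0.000655/0.00505 = 0.130.

13.0%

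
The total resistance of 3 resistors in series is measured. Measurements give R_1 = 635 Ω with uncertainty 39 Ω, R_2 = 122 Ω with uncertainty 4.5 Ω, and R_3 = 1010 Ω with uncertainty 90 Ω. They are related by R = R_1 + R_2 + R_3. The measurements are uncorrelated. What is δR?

98.2 Ω

Each term contributes (cᵢ δxᵢ)² to (δR)²:
  (δR_1)² = 1520;  (δR_2)² = 20.2;  (δR_3)² = 8100
δR = √(9640) = 98.2 Ω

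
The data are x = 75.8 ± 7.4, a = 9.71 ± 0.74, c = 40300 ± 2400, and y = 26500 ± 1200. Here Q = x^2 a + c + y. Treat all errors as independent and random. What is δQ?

Let p = x^2·a = 55800. δp/p = √((2·δx/x)² + (1·δa/a)²) = √(0.0381 + 0.00581) = 0.210, so δp = 11700.
Q = p + c + y: δQ = √(δp² + δc² + δy²) = √(1.37e+08 + 5.76e+06 + 1.44e+06) = 12000

12000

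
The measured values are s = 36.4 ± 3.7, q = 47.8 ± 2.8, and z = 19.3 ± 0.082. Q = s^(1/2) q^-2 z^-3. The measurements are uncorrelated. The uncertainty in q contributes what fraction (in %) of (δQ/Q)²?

83.3%

(δQ/Q)² = (½·δs/s)² + (-2·δq/q)² + (-3·δz/z)²
  s term: (0.5×0.102)² = 0.00258
  q term: (-2×0.0586)² = 0.0137
  z term: (-3×0.00425)² = 0.000162
Total = 0.0165. Share from q = 0.0137/0.0165 = 0.833.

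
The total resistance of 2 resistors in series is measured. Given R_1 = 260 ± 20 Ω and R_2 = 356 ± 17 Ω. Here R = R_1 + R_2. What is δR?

R is a linear combination, so absolute uncertainties add in quadrature:
  (δR_1)² = 400;  (δR_2)² = 289
δR = √(689) = 26.2 Ω

26.2 Ω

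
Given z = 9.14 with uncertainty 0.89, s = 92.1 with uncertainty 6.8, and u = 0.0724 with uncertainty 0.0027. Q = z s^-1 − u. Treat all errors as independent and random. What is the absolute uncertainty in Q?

0.0124

Let p = z·s^-1 = 0.0992. δp/p = √((1·δz/z)² + (-1·δs/s)²) = √(0.00948 + 0.00545) = 0.122, so δp = 0.0121.
Q = p − u: δQ = √(δp² + δu²) = √(0.000147 + 7.29e-06) = 0.0124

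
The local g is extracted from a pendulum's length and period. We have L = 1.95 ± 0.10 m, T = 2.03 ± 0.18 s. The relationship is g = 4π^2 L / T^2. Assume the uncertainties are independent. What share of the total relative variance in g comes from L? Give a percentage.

(δg/g)² = (1·δL/L)² + (-2·δT/T)²
  L term: (1×0.0513)² = 0.00263
  T term: (-2×0.0887)² = 0.0314
Total = 0.0341. Share from L = 0.00263/0.0341 = 0.0772.

7.72%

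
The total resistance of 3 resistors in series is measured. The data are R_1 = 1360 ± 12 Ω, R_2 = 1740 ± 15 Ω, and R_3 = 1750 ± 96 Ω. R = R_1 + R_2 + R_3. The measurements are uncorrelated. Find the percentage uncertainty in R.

Each term contributes (cᵢ δxᵢ)² to (δR)²:
  (δR_1)² = 144;  (δR_2)² = 225;  (δR_3)² = 9220
δR = √(9580) = 97.9 Ω
R = 4850 Ω, so δR/R = 97.9/4850 = 0.0202.

2.02%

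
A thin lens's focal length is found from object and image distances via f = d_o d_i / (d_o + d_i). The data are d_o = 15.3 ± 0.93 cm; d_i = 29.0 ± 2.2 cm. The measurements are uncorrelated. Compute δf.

∂f/∂d_o = (d_i/(d_o+d_i))² = 0.429;  ∂f/∂d_i = (d_o/(d_o+d_i))² = 0.119
δf = √((∂f/∂d_o · δd_o)² + (∂f/∂d_i · δd_i)²) = √(0.159 + 0.0689) = 0.477 cm

0.477 cm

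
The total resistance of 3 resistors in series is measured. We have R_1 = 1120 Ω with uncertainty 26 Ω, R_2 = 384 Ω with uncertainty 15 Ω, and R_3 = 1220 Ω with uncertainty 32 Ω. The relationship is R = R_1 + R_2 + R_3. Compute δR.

43.9 Ω

Sums and differences: (δR)² = Σ (cᵢ δxᵢ)².
  (δR_1)² = 676;  (δR_2)² = 225;  (δR_3)² = 1020
δR = √(1920) = 43.9 Ω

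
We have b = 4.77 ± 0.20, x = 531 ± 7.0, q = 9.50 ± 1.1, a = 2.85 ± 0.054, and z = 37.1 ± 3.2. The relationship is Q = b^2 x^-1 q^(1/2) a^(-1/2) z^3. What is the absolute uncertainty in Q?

1110

For a monomial Q ∝ b^2, x^-1, q^(1/2), a^(-1/2), z^3, fractional errors add in quadrature:
  (2·δb/b)² = (2×0.0419)² = 0.00703;  (-1·δx/x)² = (-1×0.0132)² = 0.000174;  (½·δq/q)² = (0.5×0.116)² = 0.00335;  (−½·δa/a)² = (-0.5×0.0189)² = 8.98e-05;  (3·δz/z)² = (3×0.0863)² = 0.0670
δQ/Q = √(0.0776) = 0.279
Q = 3990, so δQ = 0.279 × 3990 = 1110.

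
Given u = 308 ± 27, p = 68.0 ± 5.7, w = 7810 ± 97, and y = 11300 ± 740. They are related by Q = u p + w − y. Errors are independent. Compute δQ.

Let h = u·p = 20900. δh/h = √((1·δu/u)² + (1·δp/p)²) = √(0.00768 + 0.00703) = 0.121, so δh = 2540.
Q = h + w − y: δQ = √(δh² + δw² + δy²) = √(6.45e+06 + 9410 + 5.48e+05) = 2650

2650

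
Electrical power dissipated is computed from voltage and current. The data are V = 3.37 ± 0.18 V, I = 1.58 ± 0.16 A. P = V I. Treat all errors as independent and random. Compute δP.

Since P is a product/quotient, work with relative uncertainties:
  (1·δV/V)² = (1×0.0534)² = 0.00285;  (1·δI/I)² = (1×0.101)² = 0.0103
δP/P = √(0.0131) = 0.114
P = 5.32 W, so δP = 0.114 × 5.32 = 0.610 W.

0.610 W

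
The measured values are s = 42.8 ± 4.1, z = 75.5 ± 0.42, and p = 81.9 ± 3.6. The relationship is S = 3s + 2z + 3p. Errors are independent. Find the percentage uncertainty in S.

Sums and differences: (δS)² = Σ (cᵢ δxᵢ)².
  (3·δs)² = 151;  (2·δz)² = 0.706;  (3·δp)² = 117
δS = √(269) = 16.4
S = 525, so δS/S = 16.4/525 = 0.0312.

3.12%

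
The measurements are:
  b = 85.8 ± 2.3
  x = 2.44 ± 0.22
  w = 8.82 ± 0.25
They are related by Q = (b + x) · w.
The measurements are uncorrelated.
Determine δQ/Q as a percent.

Let u = b + x = 88.2. δu = √(δb² + δx²) = √(5.29 + 0.0484) = 2.31, so δu/u = 0.0262.
Q is then a monomial in u, w:
δQ/Q = √((δu/u)² + (1·δw/w)²) = √(0.000686 + 0.000803) = 0.0386

3.86%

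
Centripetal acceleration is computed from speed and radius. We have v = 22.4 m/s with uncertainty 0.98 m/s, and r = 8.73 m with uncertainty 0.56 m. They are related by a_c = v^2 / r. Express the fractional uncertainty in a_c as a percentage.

10.8%

Since a_c is a product/quotient, work with relative uncertainties:
  (2·δv/v)² = (2×0.0438)² = 0.00766;  (-1·δr/r)² = (-1×0.0641)² = 0.00411
δa_c/a_c = √(0.0118) = 0.108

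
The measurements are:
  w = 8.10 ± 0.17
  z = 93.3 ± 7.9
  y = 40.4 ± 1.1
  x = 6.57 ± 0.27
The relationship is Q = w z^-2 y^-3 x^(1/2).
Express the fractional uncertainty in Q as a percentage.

19.0%

Relative error in a monomial: (δQ/Q)² = Σ (nᵢ · δxᵢ/xᵢ)².
  (1·δw/w)² = (1×0.0210)² = 0.000440;  (-2·δz/z)² = (-2×0.0847)² = 0.0287;  (-3·δy/y)² = (-3×0.0272)² = 0.00667;  (½·δx/x)² = (0.5×0.0411)² = 0.000422
δQ/Q = √(0.0362) = 0.190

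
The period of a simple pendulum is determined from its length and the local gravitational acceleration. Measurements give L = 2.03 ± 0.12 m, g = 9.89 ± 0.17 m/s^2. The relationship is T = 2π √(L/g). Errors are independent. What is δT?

Relative error in a monomial: (δT/T)² = Σ (nᵢ · δxᵢ/xᵢ)².
  (½·δL/L)² = (0.5×0.0591)² = 0.000874;  (−½·δg/g)² = (-0.5×0.0172)² = 7.39e-05
δT/T = √(0.000947) = 0.0308
T = 2.85 s, so δT = 0.0308 × 2.85 = 0.0876 s.

0.0876 s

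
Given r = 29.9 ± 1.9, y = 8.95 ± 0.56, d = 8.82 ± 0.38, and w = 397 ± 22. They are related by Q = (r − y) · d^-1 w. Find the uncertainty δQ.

111

Let u = r − y = 20.9. δu = √(δr² + δy²) = √(3.61 + 0.314) = 1.98, so δu/u = 0.0945.
Q is then a monomial in u, d, w:
δQ/Q = √((δu/u)² + (-1·δd/d)² + (1·δw/w)²) = √(0.00894 + 0.00186 + 0.00307) = 0.118
Q = 943, so δQ = 0.118 × 943 = 111.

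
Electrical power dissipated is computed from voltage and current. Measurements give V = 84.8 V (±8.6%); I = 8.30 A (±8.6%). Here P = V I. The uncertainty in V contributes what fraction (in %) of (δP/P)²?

(δP/P)² = (1·δV/V)² + (1·δI/I)²
  V term: (1×0.0860)² = 0.00740
  I term: (1×0.0860)² = 0.00740
Total = 0.0148. Share from V = 0.00740/0.0148 = 0.500.

50.0%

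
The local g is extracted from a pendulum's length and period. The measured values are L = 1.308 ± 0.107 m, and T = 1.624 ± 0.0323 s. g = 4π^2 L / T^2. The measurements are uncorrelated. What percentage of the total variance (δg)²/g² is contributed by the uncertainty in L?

(δg/g)² = (1·δL/L)² + (-2·δT/T)²
  L term: (1×0.0818)² = 0.00669
  T term: (-2×0.0199)² = 0.00158
Total = 0.00827. Share from L = 0.00669/0.00827 = 0.809.

80.9%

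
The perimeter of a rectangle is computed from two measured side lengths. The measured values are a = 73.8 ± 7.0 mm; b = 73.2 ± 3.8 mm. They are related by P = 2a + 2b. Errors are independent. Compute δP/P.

Absolute uncertainties add in quadrature for a linear combination:
  (2·δa)² = 196;  (2·δb)² = 57.8
δP = √(254) = 15.9 mm
P = 294 mm, so δP/P = 15.9/294 = 0.0542.

0.0542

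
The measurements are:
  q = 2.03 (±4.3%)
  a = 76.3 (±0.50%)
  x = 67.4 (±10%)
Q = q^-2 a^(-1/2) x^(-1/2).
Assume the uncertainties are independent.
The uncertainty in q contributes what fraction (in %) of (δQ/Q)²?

74.7%

(δQ/Q)² = (-2·δq/q)² + (−½·δa/a)² + (−½·δx/x)²
  q term: (-2×0.0430)² = 0.00740
  a term: (-0.5×0.00500)² = 6.25e-06
  x term: (-0.5×0.100)² = 0.00250
Total = 0.00990. Share from q = 0.00740/0.00990 = 0.747.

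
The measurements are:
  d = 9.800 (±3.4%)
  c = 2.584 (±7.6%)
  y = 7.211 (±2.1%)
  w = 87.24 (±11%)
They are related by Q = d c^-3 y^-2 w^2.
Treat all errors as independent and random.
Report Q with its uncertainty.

For a monomial Q ∝ d, c^-3, y^-2, w^2, fractional errors add in quadrature:
  (1·δd/d)² = (1×0.0340)² = 0.00116;  (-3·δc/c)² = (-3×0.0760)² = 0.0520;  (-2·δy/y)² = (-2×0.0210)² = 0.00176;  (2·δw/w)² = (2×0.110)² = 0.0484
δQ/Q = √(0.103) = 0.321
Q = 83.14, so δQ = 0.321 × 83.14 = 26.7.

83.14 ± 26.7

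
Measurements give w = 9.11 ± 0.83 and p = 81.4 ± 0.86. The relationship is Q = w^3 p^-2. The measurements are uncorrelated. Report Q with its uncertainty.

Since Q is a product/quotient, work with relative uncertainties:
  (3·δw/w)² = (3×0.0911)² = 0.0747;  (-2·δp/p)² = (-2×0.0106)² = 0.000446
δQ/Q = √(0.0752) = 0.274
Q = 0.114, so δQ = 0.274 × 0.114 = 0.0313.

0.114 ± 0.0313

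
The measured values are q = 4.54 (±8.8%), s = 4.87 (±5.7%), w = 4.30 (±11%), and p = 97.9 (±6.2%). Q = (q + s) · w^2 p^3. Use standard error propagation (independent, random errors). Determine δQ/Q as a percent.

Let u = q + s = 9.41. δu = √(δq² + δs²) = √(0.160 + 0.0771) = 0.486, so δu/u = 0.0517.
Q is then a monomial in u, w, p:
δQ/Q = √((δu/u)² + (2·δw/w)² + (3·δp/p)²) = √(0.00267 + 0.0484 + 0.0346) = 0.293

29.3%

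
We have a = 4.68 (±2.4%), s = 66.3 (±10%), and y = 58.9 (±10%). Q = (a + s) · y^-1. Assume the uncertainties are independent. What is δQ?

Let u = a + s = 71.0. δu = √(δa² + δs²) = √(0.0126 + 44.0) = 6.63, so δu/u = 0.0934.
Q is then a monomial in u, y:
δQ/Q = √((δu/u)² + (-1·δy/y)²) = √(0.00873 + 0.0100) = 0.137
Q = 1.21, so δQ = 0.137 × 1.21 = 0.165.

0.165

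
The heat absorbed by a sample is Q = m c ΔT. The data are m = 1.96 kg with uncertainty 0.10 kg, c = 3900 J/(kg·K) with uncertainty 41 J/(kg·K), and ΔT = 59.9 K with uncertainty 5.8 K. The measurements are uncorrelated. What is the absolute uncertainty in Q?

Each factor contributes (exponent × relative error)² to (δQ/Q)²:
  (1·δm/m)² = (1×0.0510)² = 0.00260;  (1·δc/c)² = (1×0.0105)² = 0.000111;  (1·δΔT/ΔT)² = (1×0.0968)² = 0.00938
δQ/Q = √(0.0121) = 0.110
Q = 4.58e+05 J, so δQ = 0.110 × 4.58e+05 = 50300 J.

50300 J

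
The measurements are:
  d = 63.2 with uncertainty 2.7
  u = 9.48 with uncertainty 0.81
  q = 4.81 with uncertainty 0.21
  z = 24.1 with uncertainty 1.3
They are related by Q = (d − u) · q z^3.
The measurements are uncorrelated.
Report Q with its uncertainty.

Let w = d − u = 53.7. δw = √(δd² + δu²) = √(7.29 + 0.656) = 2.82, so δw/w = 0.0525.
Q is then a monomial in w, q, z:
δQ/Q = √((δw/w)² + (1·δq/q)² + (3·δz/z)²) = √(0.00275 + 0.00191 + 0.0262) = 0.176
Q = 3.62e+06, so δQ = 0.176 × 3.62e+06 = 6.35e+05.

(3.62 ± 0.635) × 10^6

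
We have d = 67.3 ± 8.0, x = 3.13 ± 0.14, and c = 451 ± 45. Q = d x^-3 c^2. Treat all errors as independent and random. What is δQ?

Since Q is a product/quotient, work with relative uncertainties:
  (1·δd/d)² = (1×0.119)² = 0.0141;  (-3·δx/x)² = (-3×0.0447)² = 0.0180;  (2·δc/c)² = (2×0.0998)² = 0.0398
δQ/Q = √(0.0720) = 0.268
Q = 4.46e+05, so δQ = 0.268 × 4.46e+05 = 1.2e+05.

1.2e+05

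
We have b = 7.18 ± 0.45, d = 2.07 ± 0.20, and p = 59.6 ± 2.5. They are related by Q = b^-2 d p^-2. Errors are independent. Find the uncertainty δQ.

For a monomial Q ∝ b^-2, d, p^-2, fractional errors add in quadrature:
  (-2·δb/b)² = (-2×0.0627)² = 0.0157;  (1·δd/d)² = (1×0.0966)² = 0.00934;  (-2·δp/p)² = (-2×0.0419)² = 0.00704
δQ/Q = √(0.0321) = 0.179
Q = 1.13e-05, so δQ = 0.179 × 1.13e-05 = 2.02e-06.

2.02e-06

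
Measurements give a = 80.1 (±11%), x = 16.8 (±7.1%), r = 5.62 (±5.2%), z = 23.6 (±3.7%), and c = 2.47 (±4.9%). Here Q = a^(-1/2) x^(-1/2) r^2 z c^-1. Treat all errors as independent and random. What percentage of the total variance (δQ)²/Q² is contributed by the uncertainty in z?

(δQ/Q)² = (−½·δa/a)² + (−½·δx/x)² + (2·δr/r)² + (1·δz/z)² + (-1·δc/c)²
  a term: (-0.5×0.110)² = 0.00302
  x term: (-0.5×0.0710)² = 0.00126
  r term: (2×0.0520)² = 0.0108
  z term: (1×0.0370)² = 0.00137
  c term: (-1×0.0490)² = 0.00240
Total = 0.0189. Share from z = 0.00137/0.0189 = 0.0725.

7.25%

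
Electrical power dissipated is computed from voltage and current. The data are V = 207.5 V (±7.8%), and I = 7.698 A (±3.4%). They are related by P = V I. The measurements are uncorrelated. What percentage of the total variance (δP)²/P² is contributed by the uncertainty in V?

(δP/P)² = (1·δV/V)² + (1·δI/I)²
  V term: (1×0.0780)² = 0.00608
  I term: (1×0.0340)² = 0.00116
Total = 0.00724. Share from V = 0.00608/0.00724 = 0.840.

84.0%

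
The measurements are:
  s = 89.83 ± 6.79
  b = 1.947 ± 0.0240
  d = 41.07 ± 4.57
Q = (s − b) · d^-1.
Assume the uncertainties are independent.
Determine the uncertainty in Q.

Let u = s − b = 87.88. δu = √(δs² + δb²) = √(46.1 + 0.000576) = 6.79, so δu/u = 0.0773.
Q is then a monomial in u, d:
δQ/Q = √((δu/u)² + (-1·δd/d)²) = √(0.00597 + 0.0124) = 0.135
Q = 2.140, so δQ = 0.135 × 2.140 = 0.290.

0.290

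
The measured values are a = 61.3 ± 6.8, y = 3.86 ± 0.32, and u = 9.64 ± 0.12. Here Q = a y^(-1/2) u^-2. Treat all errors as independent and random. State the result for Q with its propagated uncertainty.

0.336 ± 0.0406

Products/powers → add relative errors in quadrature, weighted by exponent:
  (1·δa/a)² = (1×0.111)² = 0.0123;  (−½·δy/y)² = (-0.5×0.0829)² = 0.00172;  (-2·δu/u)² = (-2×0.0124)² = 0.000620
δQ/Q = √(0.0146) = 0.121
Q = 0.336, so δQ = 0.121 × 0.336 = 0.0406.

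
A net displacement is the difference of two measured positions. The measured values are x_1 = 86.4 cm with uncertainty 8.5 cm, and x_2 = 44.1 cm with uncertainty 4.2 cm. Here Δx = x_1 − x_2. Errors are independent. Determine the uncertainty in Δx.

9.48 cm

For a sum/difference, combine absolute errors in quadrature:
  (δx_1)² = 72.2;  (δx_2)² = 17.6
δΔx = √(89.9) = 9.48 cm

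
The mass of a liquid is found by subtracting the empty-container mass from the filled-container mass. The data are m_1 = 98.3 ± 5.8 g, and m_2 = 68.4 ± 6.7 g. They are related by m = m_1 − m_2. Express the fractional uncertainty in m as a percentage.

Absolute uncertainties add in quadrature for a linear combination:
  (δm_1)² = 33.6;  (δm_2)² = 44.9
δm = √(78.5) = 8.86 g
m = 29.9 g, so δm/m = 8.86/29.9 = 0.296.

29.6%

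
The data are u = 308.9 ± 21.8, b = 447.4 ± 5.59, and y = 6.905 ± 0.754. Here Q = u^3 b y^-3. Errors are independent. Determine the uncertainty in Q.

Q is a product of powers, so relative uncertainties combine in quadrature:
  (3·δu/u)² = (3×0.0706)² = 0.0448;  (1·δb/b)² = (1×0.0125)² = 0.000156;  (-3·δy/y)² = (-3×0.109)² = 0.107
δQ/Q = √(0.152) = 0.390
Q = 4.006e+07, so δQ = 0.390 × 4.006e+07 = 1.56e+07.

1.56e+07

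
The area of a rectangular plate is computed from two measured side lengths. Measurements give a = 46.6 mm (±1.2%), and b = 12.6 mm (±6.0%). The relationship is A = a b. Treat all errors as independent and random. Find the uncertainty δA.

Each factor contributes (exponent × relative error)² to (δA/A)²:
  (1·δa/a)² = (1×0.0120)² = 0.000144;  (1·δb/b)² = (1×0.0600)² = 0.00360
δA/A = √(0.00374) = 0.0612
A = 587 mm^2, so δA = 0.0612 × 587 = 35.9 mm^2.

35.9 mm^2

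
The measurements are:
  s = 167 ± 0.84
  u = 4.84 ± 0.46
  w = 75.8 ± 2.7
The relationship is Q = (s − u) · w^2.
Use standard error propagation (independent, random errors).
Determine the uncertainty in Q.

66600

Let h = s − u = 162. δh = √(δs² + δu²) = √(0.706 + 0.212) = 0.958, so δh/h = 0.00591.
Q is then a monomial in h, w:
δQ/Q = √((δh/h)² + (2·δw/w)²) = √(3.49e-05 + 0.00508) = 0.0715
Q = 9.32e+05, so δQ = 0.0715 × 9.32e+05 = 66600.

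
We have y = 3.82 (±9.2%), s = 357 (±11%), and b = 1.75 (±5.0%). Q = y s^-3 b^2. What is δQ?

9.18e-08

For a monomial Q ∝ y, s^-3, b^2, fractional errors add in quadrature:
  (1·δy/y)² = (1×0.0920)² = 0.00846;  (-3·δs/s)² = (-3×0.110)² = 0.109;  (2·δb/b)² = (2×0.0500)² = 0.0100
δQ/Q = √(0.127) = 0.357
Q = 2.57e-07, so δQ = 0.357 × 2.57e-07 = 9.18e-08.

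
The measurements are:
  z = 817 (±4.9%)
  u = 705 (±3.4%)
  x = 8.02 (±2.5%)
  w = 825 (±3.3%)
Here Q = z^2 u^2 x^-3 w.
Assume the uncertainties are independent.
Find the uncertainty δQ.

Since Q is a product/quotient, work with relative uncertainties:
  (2·δz/z)² = (2×0.0490)² = 0.00960;  (2·δu/u)² = (2×0.0340)² = 0.00462;  (-3·δx/x)² = (-3×0.0250)² = 0.00563;  (1·δw/w)² = (1×0.0330)² = 0.00109
δQ/Q = √(0.0209) = 0.145
Q = 5.31e+11, so δQ = 0.145 × 5.31e+11 = 7.68e+10.

7.68e+10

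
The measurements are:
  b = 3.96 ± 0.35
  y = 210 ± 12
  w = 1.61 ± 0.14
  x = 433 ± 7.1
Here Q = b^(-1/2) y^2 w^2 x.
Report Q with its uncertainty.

(2.49 ± 0.531) × 10^7

For a monomial Q ∝ b^(-1/2), y^2, w^2, x, fractional errors add in quadrature:
  (−½·δb/b)² = (-0.5×0.0884)² = 0.00195;  (2·δy/y)² = (2×0.0571)² = 0.0131;  (2·δw/w)² = (2×0.0870)² = 0.0302;  (1·δx/x)² = (1×0.0164)² = 0.000269
δQ/Q = √(0.0455) = 0.213
Q = 2.49e+07, so δQ = 0.213 × 2.49e+07 = 5.31e+06.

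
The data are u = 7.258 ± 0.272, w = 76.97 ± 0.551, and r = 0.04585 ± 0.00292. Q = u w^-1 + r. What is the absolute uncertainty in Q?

Let p = u·w^-1 = 0.09430. δp/p = √((1·δu/u)² + (-1·δw/w)²) = √(0.00140 + 5.12e-05) = 0.0382, so δp = 0.00360.
Q = p + r: δQ = √(δp² + δr²) = √(1.29e-05 + 8.53e-06) = 0.00463

0.00463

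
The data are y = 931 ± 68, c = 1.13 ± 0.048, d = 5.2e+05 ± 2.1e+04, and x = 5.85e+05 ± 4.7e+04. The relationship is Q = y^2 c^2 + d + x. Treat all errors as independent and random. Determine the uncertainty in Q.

Let p = y^2·c^2 = 1.11e+06. δp/p = √((2·δy/y)² + (2·δc/c)²) = √(0.0213 + 0.00722) = 0.169, so δp = 1.87e+05.
Q = p + d + x: δQ = √(δp² + δd² + δx²) = √(3.5e+10 + 4.41e+08 + 2.21e+09) = 1.94e+05

1.94e+05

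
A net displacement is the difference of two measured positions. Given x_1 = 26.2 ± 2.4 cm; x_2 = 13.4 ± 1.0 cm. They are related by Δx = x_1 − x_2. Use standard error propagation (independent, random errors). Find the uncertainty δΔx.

2.60 cm

Δx is a linear combination, so absolute uncertainties add in quadrature:
  (δx_1)² = 5.76;  (δx_2)² = 1.00
δΔx = √(6.76) = 2.60 cm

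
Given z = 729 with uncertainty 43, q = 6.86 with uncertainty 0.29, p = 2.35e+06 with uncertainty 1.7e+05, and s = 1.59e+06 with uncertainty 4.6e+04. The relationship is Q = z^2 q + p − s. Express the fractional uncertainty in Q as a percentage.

Let w = z^2·q = 3.65e+06. δw/w = √((2·δz/z)² + (1·δq/q)²) = √(0.0139 + 0.00179) = 0.125, so δw = 4.57e+05.
Q = w + p − s: δQ = √(δw² + δp² + δs²) = √(2.09e+11 + 2.89e+10 + 2.12e+09) = 4.9e+05
Q = 4.41e+06, so δQ/Q = 4.9e+05/4.41e+06 = 0.111.

11.1%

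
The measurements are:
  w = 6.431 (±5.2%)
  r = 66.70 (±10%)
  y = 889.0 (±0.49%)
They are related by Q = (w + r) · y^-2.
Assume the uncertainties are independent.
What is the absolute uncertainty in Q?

Let u = w + r = 73.13. δu = √(δw² + δr²) = √(0.112 + 44.5) = 6.68, so δu/u = 0.0913.
Q is then a monomial in u, y:
δQ/Q = √((δu/u)² + (-2·δy/y)²) = √(0.00834 + 9.6e-05) = 0.0918
Q = 9.253e-05, so δQ = 0.0918 × 9.253e-05 = 8.5e-06.

8.5e-06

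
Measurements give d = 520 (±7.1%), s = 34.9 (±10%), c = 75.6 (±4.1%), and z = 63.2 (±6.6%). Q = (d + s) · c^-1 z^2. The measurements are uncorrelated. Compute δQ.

Let u = d + s = 555. δu = √(δd² + δs²) = √(1360 + 12.2) = 37.1, so δu/u = 0.0668.
Q is then a monomial in u, c, z:
δQ/Q = √((δu/u)² + (-1·δc/c)² + (2·δz/z)²) = √(0.00447 + 0.00168 + 0.0174) = 0.154
Q = 29300, so δQ = 0.154 × 29300 = 4500.

4500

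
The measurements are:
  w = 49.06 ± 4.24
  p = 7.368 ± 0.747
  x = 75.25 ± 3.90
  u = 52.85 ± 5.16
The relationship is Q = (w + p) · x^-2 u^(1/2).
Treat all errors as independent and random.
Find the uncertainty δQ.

0.00997

Let h = w + p = 56.43. δh = √(δw² + δp²) = √(18.0 + 0.558) = 4.31, so δh/h = 0.0763.
Q is then a monomial in h, x, u:
δQ/Q = √((δh/h)² + (-2·δx/x)² + (½·δu/u)²) = √(0.00582 + 0.0107 + 0.00238) = 0.138
Q = 0.07244, so δQ = 0.138 × 0.07244 = 0.00997.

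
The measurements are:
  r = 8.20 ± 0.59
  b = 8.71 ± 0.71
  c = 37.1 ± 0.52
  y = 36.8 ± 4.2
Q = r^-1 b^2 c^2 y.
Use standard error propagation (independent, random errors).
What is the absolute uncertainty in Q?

1e+05

For a monomial Q ∝ r^-1, b^2, c^2, y, fractional errors add in quadrature:
  (-1·δr/r)² = (-1×0.0720)² = 0.00518;  (2·δb/b)² = (2×0.0815)² = 0.0266;  (2·δc/c)² = (2×0.0140)² = 0.000786;  (1·δy/y)² = (1×0.114)² = 0.0130
δQ/Q = √(0.0456) = 0.213
Q = 4.69e+05, so δQ = 0.213 × 4.69e+05 = 1e+05.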